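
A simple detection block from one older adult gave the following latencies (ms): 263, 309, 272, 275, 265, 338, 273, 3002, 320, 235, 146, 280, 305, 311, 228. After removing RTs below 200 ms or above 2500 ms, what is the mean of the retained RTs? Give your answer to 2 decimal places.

Excluded: 146, 3002
Retained (n=13): Σ = 3674
Mean = 3674/13 = 282.6154

282.62 ms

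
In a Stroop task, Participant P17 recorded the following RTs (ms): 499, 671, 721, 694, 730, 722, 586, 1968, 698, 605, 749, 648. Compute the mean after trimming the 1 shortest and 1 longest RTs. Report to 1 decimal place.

Sorted: 499, 586, 605, 648, 671, 694, 698, 721, 722, 730, 749, 1968
Drop lowest 1 (499) and highest 1 (1968)
Remaining (n=10): Σ = 6824, mean = 6824/10 = 682.400

682.4 ms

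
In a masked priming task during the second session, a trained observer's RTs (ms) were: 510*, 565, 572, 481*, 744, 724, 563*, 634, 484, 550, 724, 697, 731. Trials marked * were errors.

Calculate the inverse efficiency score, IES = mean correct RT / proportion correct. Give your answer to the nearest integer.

Correct trials (n=10): 565, 572, 744, 724, 634, 484, 550, 724, 697, 731
Mean correct RT = 6425/10 = 642.5000 ms
Proportion correct = 10/13
IES = 642.5000 / (10/13) = 835.250 ms

835 ms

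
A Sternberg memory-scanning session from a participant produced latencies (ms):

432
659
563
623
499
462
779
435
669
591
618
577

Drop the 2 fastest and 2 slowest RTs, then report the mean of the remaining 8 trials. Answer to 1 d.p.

574.0 ms

Sorted: 432, 435, 462, 499, 563, 577, 591, 618, 623, 659, 669, 779
Drop lowest 2 (432, 435) and highest 2 (669, 779)
Remaining (n=8): Σ = 4592, mean = 4592/8 = 574.000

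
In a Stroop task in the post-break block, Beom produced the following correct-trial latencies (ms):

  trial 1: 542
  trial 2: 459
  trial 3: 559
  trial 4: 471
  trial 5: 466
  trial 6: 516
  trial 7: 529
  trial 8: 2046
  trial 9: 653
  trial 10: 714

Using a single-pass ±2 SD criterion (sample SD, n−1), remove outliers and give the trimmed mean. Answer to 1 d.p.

n = 10, ΣRT = 6955, M = 695.500
Σ(x−M)² = 2087138.50; s = √(2087138.50/9) = 481.564
Cutoffs: 695.500 ± 2·481.564 → [-267.6, 1658.6]
Outside: 2046 → excluded.
Retained (n=9): Σ = 4909, mean = 4909/9 = 545.444

545.4 ms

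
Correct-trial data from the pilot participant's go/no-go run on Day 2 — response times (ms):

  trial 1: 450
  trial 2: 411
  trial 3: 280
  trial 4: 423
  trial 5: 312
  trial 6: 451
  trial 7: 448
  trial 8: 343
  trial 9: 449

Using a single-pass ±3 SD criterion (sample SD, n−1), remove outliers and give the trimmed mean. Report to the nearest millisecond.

n = 9, ΣRT = 3567, M = 396.333
Σ(x−M)² = 35728.00; s = √(35728.00/8) = 66.828
Cutoffs: 396.333 ± 3·66.828 → [195.8, 596.8]
No RTs fall outside the cutoffs; all 9 retained. Mean = 3567/9 = 396.333

396 ms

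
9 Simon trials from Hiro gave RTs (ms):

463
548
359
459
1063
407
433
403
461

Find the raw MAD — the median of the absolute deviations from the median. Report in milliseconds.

52 ms

Sorted: 359, 403, 407, 433, 459, 461, 463, 548, 1063 → median = 459
|x − 459|: 4, 89, 100, 0, 604, 52, 26, 56, 2
Sorted deviations: 0, 2, 4, 26, 52, 56, 89, 100, 604 → MAD = 52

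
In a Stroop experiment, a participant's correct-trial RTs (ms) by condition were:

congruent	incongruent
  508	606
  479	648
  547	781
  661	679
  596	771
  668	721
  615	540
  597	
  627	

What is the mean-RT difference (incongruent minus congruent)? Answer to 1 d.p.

89.3 ms

M(congruent) = 5298/9 = 588.667
M(incongruent) = 4746/7 = 678.000
Difference = 678.000 − 588.667 = 89.333 ms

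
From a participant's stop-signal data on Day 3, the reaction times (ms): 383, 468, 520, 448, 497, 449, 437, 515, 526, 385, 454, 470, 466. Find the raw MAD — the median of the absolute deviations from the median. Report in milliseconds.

29 ms

Sorted: 383, 385, 437, 448, 449, 454, 466, 468, 470, 497, 515, 520, 526 → median = 466
|x − 466|: 83, 2, 54, 18, 31, 17, 29, 49, 60, 81, 12, 4, 0
Sorted deviations: 0, 2, 4, 12, 17, 18, 29, 31, 49, 54, 60, 81, 83 → MAD = 29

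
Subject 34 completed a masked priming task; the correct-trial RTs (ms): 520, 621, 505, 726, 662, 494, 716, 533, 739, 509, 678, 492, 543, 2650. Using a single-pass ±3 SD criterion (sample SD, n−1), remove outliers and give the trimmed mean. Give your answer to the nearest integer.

595 ms

n = 14, ΣRT = 10388, M = 742.000
Σ(x−M)² = 4033570.00; s = √(4033570.00/13) = 557.023
Cutoffs: 742.000 ± 3·557.023 → [-929.1, 2413.1]
Outside: 2650 → excluded.
Retained (n=13): Σ = 7738, mean = 7738/13 = 595.231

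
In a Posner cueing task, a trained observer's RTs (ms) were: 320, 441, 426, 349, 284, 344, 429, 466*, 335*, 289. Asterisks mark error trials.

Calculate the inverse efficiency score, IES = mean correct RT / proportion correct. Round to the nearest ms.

Correct trials (n=8): 320, 441, 426, 349, 284, 344, 429, 289
Mean correct RT = 2882/8 = 360.2500 ms
Proportion correct = 8/10
IES = 360.2500 / (8/10) = 450.312 ms

450 ms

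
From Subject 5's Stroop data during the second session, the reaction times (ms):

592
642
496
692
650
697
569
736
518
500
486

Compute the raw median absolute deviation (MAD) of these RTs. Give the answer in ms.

92 ms

Sorted: 486, 496, 500, 518, 569, 592, 642, 650, 692, 697, 736 → median = 592
|x − 592|: 0, 50, 96, 100, 58, 105, 23, 144, 74, 92, 106
Sorted deviations: 0, 23, 50, 58, 74, 92, 96, 100, 105, 106, 144 → MAD = 92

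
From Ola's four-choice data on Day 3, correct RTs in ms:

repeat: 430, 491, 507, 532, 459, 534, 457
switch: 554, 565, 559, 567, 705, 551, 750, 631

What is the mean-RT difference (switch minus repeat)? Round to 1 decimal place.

123.1 ms

M(repeat) = 3410/7 = 487.143
M(switch) = 4882/8 = 610.250
Difference = 610.250 − 487.143 = 123.107 ms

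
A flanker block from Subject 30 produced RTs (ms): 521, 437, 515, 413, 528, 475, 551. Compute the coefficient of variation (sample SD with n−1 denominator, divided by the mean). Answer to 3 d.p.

0.104

n = 7, Σ = 3440, M = 491.4286
Σ(x−M)² = 15699.714; s = √(15699.714/6) = 51.1529
CV = 51.1529 / 491.4286 = 0.10409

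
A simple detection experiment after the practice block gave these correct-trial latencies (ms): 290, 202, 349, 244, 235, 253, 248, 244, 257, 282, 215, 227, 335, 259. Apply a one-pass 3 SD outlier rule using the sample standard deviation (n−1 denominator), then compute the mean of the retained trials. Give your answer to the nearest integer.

260 ms

n = 14, ΣRT = 3640, M = 260.000
Σ(x−M)² = 22748.00; s = √(22748.00/13) = 41.831
Cutoffs: 260.000 ± 3·41.831 → [134.5, 385.5]
No RTs fall outside the cutoffs; all 14 retained. Mean = 3640/14 = 260.000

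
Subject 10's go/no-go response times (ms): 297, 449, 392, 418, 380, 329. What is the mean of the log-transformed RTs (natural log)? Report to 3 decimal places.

5.924

ln(RT): 5.6937, 6.1070, 5.9713, 6.0355, 5.9402, 5.7961
Σ ln(RT) = 35.5437
Mean = 35.5437/6 = 5.92395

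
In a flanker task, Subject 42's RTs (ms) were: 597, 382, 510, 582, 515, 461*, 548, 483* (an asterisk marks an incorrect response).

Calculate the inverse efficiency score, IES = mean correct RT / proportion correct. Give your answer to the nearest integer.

696 ms

Correct trials (n=6): 597, 382, 510, 582, 515, 548
Mean correct RT = 3134/6 = 522.3333 ms
Proportion correct = 6/8
IES = 522.3333 / (6/8) = 696.444 ms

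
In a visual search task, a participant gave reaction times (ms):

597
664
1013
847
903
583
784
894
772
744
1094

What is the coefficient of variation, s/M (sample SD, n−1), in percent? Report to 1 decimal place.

20.1%

n = 11, Σ = 8895, M = 808.6364
Σ(x−M)² = 263608.545; s = √(263608.545/10) = 162.3603
CV = 162.3603 / 808.6364 = 0.20078 = 20.078%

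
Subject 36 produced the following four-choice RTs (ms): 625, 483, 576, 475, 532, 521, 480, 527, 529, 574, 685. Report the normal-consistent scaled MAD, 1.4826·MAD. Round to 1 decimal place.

Sorted: 475, 480, 483, 521, 527, 529, 532, 574, 576, 625, 685 → median = 529
|x − 529| sorted: 0, 2, 3, 8, 45, 46, 47, 49, 54, 96, 156 → MAD = 46
Robust SD ≈ 1.4826 × 46 = 68.200

68.2 ms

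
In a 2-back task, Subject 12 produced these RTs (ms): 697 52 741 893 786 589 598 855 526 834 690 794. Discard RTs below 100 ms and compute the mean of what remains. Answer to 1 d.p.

727.5 ms

Excluded: 52
Retained (n=11): Σ = 8003
Mean = 8003/11 = 727.5455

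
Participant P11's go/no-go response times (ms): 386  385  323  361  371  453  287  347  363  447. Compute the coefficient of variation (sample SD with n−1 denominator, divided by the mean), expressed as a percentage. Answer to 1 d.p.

13.6%

n = 10, Σ = 3723, M = 372.3000
Σ(x−M)² = 23004.100; s = √(23004.100/9) = 50.5570
CV = 50.5570 / 372.3000 = 0.13580 = 13.580%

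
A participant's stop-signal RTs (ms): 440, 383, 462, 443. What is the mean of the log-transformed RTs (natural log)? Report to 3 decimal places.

ln(RT): 6.0868, 5.9480, 6.1356, 6.0936
Σ ln(RT) = 24.2639
Mean = 24.2639/4 = 6.06599

6.066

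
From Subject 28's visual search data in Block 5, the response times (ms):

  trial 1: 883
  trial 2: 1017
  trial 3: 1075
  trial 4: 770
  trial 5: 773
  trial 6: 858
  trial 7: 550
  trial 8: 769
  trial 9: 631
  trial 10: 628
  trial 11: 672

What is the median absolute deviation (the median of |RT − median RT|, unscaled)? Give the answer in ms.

Sorted: 550, 628, 631, 672, 769, 770, 773, 858, 883, 1017, 1075 → median = 770
|x − 770|: 113, 247, 305, 0, 3, 88, 220, 1, 139, 142, 98
Sorted deviations: 0, 1, 3, 88, 98, 113, 139, 142, 220, 247, 305 → MAD = 113

113 ms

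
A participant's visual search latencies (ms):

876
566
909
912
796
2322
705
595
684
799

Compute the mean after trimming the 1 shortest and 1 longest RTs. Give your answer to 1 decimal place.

Sorted: 566, 595, 684, 705, 796, 799, 876, 909, 912, 2322
Drop lowest 1 (566) and highest 1 (2322)
Remaining (n=8): Σ = 6276, mean = 6276/8 = 784.500

784.5 ms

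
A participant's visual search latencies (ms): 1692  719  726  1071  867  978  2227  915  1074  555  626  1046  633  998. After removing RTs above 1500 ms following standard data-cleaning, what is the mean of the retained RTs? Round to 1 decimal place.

850.7 ms

Excluded: 1692, 2227
Retained (n=12): Σ = 10208
Mean = 10208/12 = 850.6667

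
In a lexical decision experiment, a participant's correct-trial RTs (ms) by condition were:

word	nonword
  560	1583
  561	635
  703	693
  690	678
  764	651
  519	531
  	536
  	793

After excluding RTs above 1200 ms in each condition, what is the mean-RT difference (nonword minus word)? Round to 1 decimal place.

12.5 ms

nonword: exclude 1583
M(word) = 3797/6 = 632.833
M(nonword) = 4517/7 = 645.286
Difference = 645.286 − 632.833 = 12.452 ms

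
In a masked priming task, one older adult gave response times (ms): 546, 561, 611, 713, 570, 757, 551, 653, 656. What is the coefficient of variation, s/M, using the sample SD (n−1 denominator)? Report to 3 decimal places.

n = 9, Σ = 5618, M = 624.2222
Σ(x−M)² = 45941.556; s = √(45941.556/8) = 75.7806
CV = 75.7806 / 624.2222 = 0.12140

0.121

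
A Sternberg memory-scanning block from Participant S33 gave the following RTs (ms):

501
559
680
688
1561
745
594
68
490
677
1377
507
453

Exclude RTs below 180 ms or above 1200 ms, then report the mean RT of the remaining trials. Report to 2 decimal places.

Excluded: 68, 1377, 1561
Retained (n=10): Σ = 5894
Mean = 5894/10 = 589.4000

589.40 ms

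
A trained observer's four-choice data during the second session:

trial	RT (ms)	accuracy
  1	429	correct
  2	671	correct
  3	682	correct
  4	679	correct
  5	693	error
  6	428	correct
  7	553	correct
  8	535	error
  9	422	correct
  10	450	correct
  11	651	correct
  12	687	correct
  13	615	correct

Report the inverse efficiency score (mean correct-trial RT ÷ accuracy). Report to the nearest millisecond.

673 ms

Correct trials (n=11): 429, 671, 682, 679, 428, 553, 422, 450, 651, 687, 615
Mean correct RT = 6267/11 = 569.7273 ms
Proportion correct = 11/13
IES = 569.7273 / (11/13) = 673.314 ms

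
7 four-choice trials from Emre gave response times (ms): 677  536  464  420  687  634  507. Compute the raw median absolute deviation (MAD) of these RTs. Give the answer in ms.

Sorted: 420, 464, 507, 536, 634, 677, 687 → median = 536
|x − 536|: 141, 0, 72, 116, 151, 98, 29
Sorted deviations: 0, 29, 72, 98, 116, 141, 151 → MAD = 98

98 ms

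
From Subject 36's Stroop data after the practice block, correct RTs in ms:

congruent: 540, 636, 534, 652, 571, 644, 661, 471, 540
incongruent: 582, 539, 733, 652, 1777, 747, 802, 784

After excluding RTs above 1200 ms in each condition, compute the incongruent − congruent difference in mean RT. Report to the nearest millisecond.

108 ms

incongruent: exclude 1777
M(congruent) = 5249/9 = 583.222
M(incongruent) = 4839/7 = 691.286
Difference = 691.286 − 583.222 = 108.063 ms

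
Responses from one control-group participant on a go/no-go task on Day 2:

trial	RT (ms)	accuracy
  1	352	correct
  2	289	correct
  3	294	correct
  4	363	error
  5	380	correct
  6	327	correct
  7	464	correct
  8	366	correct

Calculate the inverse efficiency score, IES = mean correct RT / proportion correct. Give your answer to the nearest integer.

Correct trials (n=7): 352, 289, 294, 380, 327, 464, 366
Mean correct RT = 2472/7 = 353.1429 ms
Proportion correct = 7/8
IES = 353.1429 / (7/8) = 403.592 ms

404 ms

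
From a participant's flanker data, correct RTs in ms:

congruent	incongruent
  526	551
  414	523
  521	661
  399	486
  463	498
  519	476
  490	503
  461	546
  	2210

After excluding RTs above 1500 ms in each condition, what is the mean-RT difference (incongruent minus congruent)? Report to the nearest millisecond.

56 ms

incongruent: exclude 2210
M(congruent) = 3793/8 = 474.125
M(incongruent) = 4244/8 = 530.500
Difference = 530.500 − 474.125 = 56.375 ms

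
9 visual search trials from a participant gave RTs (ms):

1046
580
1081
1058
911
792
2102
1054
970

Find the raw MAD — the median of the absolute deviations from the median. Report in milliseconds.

76 ms

Sorted: 580, 792, 911, 970, 1046, 1054, 1058, 1081, 2102 → median = 1046
|x − 1046|: 0, 466, 35, 12, 135, 254, 1056, 8, 76
Sorted deviations: 0, 8, 12, 35, 76, 135, 254, 466, 1056 → MAD = 76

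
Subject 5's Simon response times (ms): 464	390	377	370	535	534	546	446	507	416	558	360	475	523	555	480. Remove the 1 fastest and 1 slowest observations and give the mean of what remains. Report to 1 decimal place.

Sorted: 360, 370, 377, 390, 416, 446, 464, 475, 480, 507, 523, 534, 535, 546, 555, 558
Drop lowest 1 (360) and highest 1 (558)
Remaining (n=14): Σ = 6618, mean = 6618/14 = 472.714

472.7 ms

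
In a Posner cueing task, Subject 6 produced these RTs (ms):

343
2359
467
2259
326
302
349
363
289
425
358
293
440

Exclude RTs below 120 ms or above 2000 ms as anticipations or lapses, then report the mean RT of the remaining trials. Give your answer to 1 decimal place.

359.5 ms

Excluded: 2259, 2359
Retained (n=11): Σ = 3955
Mean = 3955/11 = 359.5455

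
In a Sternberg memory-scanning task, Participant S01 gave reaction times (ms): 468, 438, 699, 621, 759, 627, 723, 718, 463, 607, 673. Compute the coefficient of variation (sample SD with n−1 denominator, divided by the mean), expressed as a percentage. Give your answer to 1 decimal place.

18.4%

n = 11, Σ = 6796, M = 617.8182
Σ(x−M)² = 129627.636; s = √(129627.636/10) = 113.8541
CV = 113.8541 / 617.8182 = 0.18428 = 18.428%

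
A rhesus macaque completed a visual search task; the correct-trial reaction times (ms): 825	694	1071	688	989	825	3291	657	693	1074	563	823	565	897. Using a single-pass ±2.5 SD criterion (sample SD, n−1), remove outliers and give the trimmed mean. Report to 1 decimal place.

797.2 ms

n = 14, ΣRT = 13655, M = 975.357
Σ(x−M)² = 6137077.21; s = √(6137077.21/13) = 687.083
Cutoffs: 975.357 ± 2.5·687.083 → [-742.4, 2693.1]
Outside: 3291 → excluded.
Retained (n=13): Σ = 10364, mean = 10364/13 = 797.231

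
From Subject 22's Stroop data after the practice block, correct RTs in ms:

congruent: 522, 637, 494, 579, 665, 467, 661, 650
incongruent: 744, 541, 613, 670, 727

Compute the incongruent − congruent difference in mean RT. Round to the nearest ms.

M(congruent) = 4675/8 = 584.375
M(incongruent) = 3295/5 = 659.000
Difference = 659.000 − 584.375 = 74.625 ms

75 ms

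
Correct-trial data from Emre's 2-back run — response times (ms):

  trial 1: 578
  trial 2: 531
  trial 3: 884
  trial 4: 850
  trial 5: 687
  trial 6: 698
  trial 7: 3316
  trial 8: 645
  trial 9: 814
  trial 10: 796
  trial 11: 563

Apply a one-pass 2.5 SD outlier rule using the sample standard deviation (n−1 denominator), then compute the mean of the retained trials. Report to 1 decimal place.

704.6 ms

n = 11, ΣRT = 10362, M = 942.000
Σ(x−M)² = 6343232.00; s = √(6343232.00/10) = 796.444
Cutoffs: 942.000 ± 2.5·796.444 → [-1049.1, 2933.1]
Outside: 3316 → excluded.
Retained (n=10): Σ = 7046, mean = 7046/10 = 704.600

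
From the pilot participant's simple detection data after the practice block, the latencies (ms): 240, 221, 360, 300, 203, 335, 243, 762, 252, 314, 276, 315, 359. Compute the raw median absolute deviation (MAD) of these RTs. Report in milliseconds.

Sorted: 203, 221, 240, 243, 252, 276, 300, 314, 315, 335, 359, 360, 762 → median = 300
|x − 300|: 60, 79, 60, 0, 97, 35, 57, 462, 48, 14, 24, 15, 59
Sorted deviations: 0, 14, 15, 24, 35, 48, 57, 59, 60, 60, 79, 97, 462 → MAD = 57

57 ms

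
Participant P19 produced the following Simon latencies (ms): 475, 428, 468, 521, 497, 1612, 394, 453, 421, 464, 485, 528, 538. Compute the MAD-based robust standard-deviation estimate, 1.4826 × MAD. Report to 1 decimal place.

Sorted: 394, 421, 428, 453, 464, 468, 475, 485, 497, 521, 528, 538, 1612 → median = 475
|x − 475| sorted: 0, 7, 10, 11, 22, 22, 46, 47, 53, 54, 63, 81, 1137 → MAD = 46
Robust SD ≈ 1.4826 × 46 = 68.200

68.2 ms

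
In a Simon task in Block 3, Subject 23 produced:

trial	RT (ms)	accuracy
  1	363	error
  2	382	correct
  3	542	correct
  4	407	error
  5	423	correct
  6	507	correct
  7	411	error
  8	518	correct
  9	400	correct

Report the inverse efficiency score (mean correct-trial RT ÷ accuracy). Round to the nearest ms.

Correct trials (n=6): 382, 542, 423, 507, 518, 400
Mean correct RT = 2772/6 = 462.0000 ms
Proportion correct = 6/9
IES = 462.0000 / (6/9) = 693.000 ms

693 ms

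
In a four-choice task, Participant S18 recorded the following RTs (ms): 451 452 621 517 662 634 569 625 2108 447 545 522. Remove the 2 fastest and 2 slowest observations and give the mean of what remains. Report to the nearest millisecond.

561 ms

Sorted: 447, 451, 452, 517, 522, 545, 569, 621, 625, 634, 662, 2108
Drop lowest 2 (447, 451) and highest 2 (662, 2108)
Remaining (n=8): Σ = 4485, mean = 4485/8 = 560.625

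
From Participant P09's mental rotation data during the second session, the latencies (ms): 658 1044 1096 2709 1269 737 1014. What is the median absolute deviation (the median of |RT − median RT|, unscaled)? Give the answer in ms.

Sorted: 658, 737, 1014, 1044, 1096, 1269, 2709 → median = 1044
|x − 1044|: 386, 0, 52, 1665, 225, 307, 30
Sorted deviations: 0, 30, 52, 225, 307, 386, 1665 → MAD = 225

225 ms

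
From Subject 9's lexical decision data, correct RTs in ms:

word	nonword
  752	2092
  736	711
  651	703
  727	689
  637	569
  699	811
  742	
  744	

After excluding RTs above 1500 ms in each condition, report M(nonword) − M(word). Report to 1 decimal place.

nonword: exclude 2092
M(word) = 5688/8 = 711.000
M(nonword) = 3483/5 = 696.600
Difference = 696.600 − 711.000 = -14.400 ms

-14.4 ms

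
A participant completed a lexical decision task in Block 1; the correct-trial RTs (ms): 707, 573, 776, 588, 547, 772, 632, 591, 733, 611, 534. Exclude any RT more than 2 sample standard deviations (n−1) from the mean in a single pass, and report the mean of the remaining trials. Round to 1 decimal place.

n = 11, ΣRT = 7064, M = 642.182
Σ(x−M)² = 79389.64; s = √(79389.64/10) = 89.101
Cutoffs: 642.182 ± 2·89.101 → [464.0, 820.4]
No RTs fall outside the cutoffs; all 11 retained. Mean = 7064/11 = 642.182

642.2 ms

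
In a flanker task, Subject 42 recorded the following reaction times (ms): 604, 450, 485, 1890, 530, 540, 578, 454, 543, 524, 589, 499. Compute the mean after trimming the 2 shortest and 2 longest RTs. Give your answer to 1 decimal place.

536.0 ms

Sorted: 450, 454, 485, 499, 524, 530, 540, 543, 578, 589, 604, 1890
Drop lowest 2 (450, 454) and highest 2 (604, 1890)
Remaining (n=8): Σ = 4288, mean = 4288/8 = 536.000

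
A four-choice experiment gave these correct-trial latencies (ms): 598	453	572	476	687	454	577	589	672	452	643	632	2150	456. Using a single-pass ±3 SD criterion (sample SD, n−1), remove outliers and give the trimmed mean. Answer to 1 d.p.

n = 14, ΣRT = 9411, M = 672.214
Σ(x−M)² = 2447496.36; s = √(2447496.36/13) = 433.900
Cutoffs: 672.214 ± 3·433.900 → [-629.5, 1973.9]
Outside: 2150 → excluded.
Retained (n=13): Σ = 7261, mean = 7261/13 = 558.538

558.5 ms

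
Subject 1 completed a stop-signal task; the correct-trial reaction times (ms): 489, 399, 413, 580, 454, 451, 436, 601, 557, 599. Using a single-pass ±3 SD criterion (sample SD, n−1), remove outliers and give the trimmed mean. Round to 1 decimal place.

n = 10, ΣRT = 4979, M = 497.900
Σ(x−M)² = 56110.90; s = √(56110.90/9) = 78.959
Cutoffs: 497.900 ± 3·78.959 → [261.0, 734.8]
No RTs fall outside the cutoffs; all 10 retained. Mean = 4979/10 = 497.900

497.9 ms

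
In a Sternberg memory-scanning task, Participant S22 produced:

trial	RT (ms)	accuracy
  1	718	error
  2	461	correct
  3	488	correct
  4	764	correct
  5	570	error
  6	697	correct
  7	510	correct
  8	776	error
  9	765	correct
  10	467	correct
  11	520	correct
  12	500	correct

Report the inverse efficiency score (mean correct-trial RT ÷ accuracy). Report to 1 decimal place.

Correct trials (n=9): 461, 488, 764, 697, 510, 765, 467, 520, 500
Mean correct RT = 5172/9 = 574.6667 ms
Proportion correct = 9/12
IES = 574.6667 / (9/12) = 766.222 ms

766.2 ms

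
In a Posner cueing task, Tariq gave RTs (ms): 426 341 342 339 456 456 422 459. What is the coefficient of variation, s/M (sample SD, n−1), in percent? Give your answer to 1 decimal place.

13.6%

n = 8, Σ = 3241, M = 405.1250
Σ(x−M)² = 21268.875; s = √(21268.875/7) = 55.1218
CV = 55.1218 / 405.1250 = 0.13606 = 13.606%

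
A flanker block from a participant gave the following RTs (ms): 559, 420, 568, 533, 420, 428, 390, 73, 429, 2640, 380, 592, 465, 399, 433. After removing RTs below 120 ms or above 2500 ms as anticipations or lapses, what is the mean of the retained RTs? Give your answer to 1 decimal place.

462.8 ms

Excluded: 73, 2640
Retained (n=13): Σ = 6016
Mean = 6016/13 = 462.7692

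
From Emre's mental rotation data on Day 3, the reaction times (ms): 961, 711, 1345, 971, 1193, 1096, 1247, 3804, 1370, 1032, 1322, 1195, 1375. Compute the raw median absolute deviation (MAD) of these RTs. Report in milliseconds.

163 ms

Sorted: 711, 961, 971, 1032, 1096, 1193, 1195, 1247, 1322, 1345, 1370, 1375, 3804 → median = 1195
|x − 1195|: 234, 484, 150, 224, 2, 99, 52, 2609, 175, 163, 127, 0, 180
Sorted deviations: 0, 2, 52, 99, 127, 150, 163, 175, 180, 224, 234, 484, 2609 → MAD = 163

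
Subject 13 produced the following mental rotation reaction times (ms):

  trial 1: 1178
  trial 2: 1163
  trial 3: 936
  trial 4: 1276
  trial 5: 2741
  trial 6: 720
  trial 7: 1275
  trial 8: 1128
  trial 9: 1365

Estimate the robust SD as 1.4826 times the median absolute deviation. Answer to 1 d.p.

145.3 ms

Sorted: 720, 936, 1128, 1163, 1178, 1275, 1276, 1365, 2741 → median = 1178
|x − 1178| sorted: 0, 15, 50, 97, 98, 187, 242, 458, 1563 → MAD = 98
Robust SD ≈ 1.4826 × 98 = 145.295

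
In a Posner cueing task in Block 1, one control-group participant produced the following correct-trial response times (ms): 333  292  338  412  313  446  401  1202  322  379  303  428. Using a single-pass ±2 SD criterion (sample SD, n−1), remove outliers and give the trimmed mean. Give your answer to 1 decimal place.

360.6 ms

n = 12, ΣRT = 5169, M = 430.750
Σ(x−M)² = 678402.25; s = √(678402.25/11) = 248.340
Cutoffs: 430.750 ± 2·248.340 → [-65.9, 927.4]
Outside: 1202 → excluded.
Retained (n=11): Σ = 3967, mean = 3967/11 = 360.636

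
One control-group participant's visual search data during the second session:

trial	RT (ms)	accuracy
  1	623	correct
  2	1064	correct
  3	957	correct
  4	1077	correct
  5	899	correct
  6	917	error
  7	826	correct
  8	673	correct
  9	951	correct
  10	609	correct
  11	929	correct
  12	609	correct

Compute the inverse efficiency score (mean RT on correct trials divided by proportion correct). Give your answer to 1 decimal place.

Correct trials (n=11): 623, 1064, 957, 1077, 899, 826, 673, 951, 609, 929, 609
Mean correct RT = 9217/11 = 837.9091 ms
Proportion correct = 11/12
IES = 837.9091 / (11/12) = 914.083 ms

914.1 ms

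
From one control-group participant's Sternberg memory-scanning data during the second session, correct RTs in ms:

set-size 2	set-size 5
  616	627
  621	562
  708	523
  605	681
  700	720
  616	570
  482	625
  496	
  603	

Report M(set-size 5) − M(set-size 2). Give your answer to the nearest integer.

10 ms

M(set-size 2) = 5447/9 = 605.222
M(set-size 5) = 4308/7 = 615.429
Difference = 615.429 − 605.222 = 10.206 ms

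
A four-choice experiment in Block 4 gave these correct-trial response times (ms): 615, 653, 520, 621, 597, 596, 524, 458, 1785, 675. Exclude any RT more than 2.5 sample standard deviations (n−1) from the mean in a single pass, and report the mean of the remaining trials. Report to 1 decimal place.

584.3 ms

n = 10, ΣRT = 7044, M = 704.400
Σ(x−M)² = 1336696.40; s = √(1336696.40/9) = 385.385
Cutoffs: 704.400 ± 2.5·385.385 → [-259.1, 1667.9]
Outside: 1785 → excluded.
Retained (n=9): Σ = 5259, mean = 5259/9 = 584.333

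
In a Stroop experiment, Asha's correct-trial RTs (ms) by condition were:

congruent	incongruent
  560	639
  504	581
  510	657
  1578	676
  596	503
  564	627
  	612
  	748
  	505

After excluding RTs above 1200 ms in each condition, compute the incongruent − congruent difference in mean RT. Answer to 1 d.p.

69.6 ms

congruent: exclude 1578
M(congruent) = 2734/5 = 546.800
M(incongruent) = 5548/9 = 616.444
Difference = 616.444 − 546.800 = 69.644 ms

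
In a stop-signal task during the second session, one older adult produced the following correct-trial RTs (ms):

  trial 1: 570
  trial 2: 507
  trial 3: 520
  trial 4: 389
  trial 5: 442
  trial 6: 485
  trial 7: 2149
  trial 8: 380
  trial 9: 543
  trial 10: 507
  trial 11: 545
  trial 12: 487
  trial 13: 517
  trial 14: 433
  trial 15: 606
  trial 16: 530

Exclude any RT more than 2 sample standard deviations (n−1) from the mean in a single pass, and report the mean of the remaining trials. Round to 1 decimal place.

497.4 ms

n = 16, ΣRT = 9610, M = 600.625
Σ(x−M)² = 2613859.75; s = √(2613859.75/15) = 417.441
Cutoffs: 600.625 ± 2·417.441 → [-234.3, 1435.5]
Outside: 2149 → excluded.
Retained (n=15): Σ = 7461, mean = 7461/15 = 497.400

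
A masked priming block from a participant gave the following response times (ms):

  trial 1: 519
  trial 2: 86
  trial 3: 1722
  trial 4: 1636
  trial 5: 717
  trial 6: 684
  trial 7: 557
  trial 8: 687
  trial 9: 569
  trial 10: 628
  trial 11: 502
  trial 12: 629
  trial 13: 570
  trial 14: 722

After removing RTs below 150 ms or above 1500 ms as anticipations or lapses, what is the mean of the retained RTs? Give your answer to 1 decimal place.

Excluded: 86, 1636, 1722
Retained (n=11): Σ = 6784
Mean = 6784/11 = 616.7273

616.7 ms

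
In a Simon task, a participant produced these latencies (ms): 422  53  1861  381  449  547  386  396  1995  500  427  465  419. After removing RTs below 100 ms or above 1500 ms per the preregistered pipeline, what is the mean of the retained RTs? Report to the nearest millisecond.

439 ms

Excluded: 53, 1861, 1995
Retained (n=10): Σ = 4392
Mean = 4392/10 = 439.2000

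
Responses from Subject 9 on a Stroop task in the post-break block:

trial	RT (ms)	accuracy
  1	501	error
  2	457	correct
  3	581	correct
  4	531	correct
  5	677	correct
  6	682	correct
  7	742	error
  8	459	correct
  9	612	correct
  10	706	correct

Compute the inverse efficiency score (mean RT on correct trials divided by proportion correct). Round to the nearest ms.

Correct trials (n=8): 457, 581, 531, 677, 682, 459, 612, 706
Mean correct RT = 4705/8 = 588.1250 ms
Proportion correct = 8/10
IES = 588.1250 / (8/10) = 735.156 ms

735 ms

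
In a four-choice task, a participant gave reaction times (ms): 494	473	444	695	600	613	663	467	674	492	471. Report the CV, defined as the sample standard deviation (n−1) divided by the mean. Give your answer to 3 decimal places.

0.174

n = 11, Σ = 6086, M = 553.2727
Σ(x−M)² = 92316.182; s = √(92316.182/10) = 96.0813
CV = 96.0813 / 553.2727 = 0.17366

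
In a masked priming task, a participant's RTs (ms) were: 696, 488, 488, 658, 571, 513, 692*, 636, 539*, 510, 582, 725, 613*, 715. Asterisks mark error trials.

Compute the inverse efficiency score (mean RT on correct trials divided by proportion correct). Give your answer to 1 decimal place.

761.6 ms

Correct trials (n=11): 696, 488, 488, 658, 571, 513, 636, 510, 582, 725, 715
Mean correct RT = 6582/11 = 598.3636 ms
Proportion correct = 11/14
IES = 598.3636 / (11/14) = 761.554 ms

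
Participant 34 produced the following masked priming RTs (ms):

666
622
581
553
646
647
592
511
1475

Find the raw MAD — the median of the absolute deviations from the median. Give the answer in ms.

41 ms

Sorted: 511, 553, 581, 592, 622, 646, 647, 666, 1475 → median = 622
|x − 622|: 44, 0, 41, 69, 24, 25, 30, 111, 853
Sorted deviations: 0, 24, 25, 30, 41, 44, 69, 111, 853 → MAD = 41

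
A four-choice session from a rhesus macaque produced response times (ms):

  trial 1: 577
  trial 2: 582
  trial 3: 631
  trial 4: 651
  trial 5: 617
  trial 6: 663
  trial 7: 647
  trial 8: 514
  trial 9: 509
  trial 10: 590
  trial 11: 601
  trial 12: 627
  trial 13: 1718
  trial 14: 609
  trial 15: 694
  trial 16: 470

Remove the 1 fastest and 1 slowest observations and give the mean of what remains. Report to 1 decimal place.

Sorted: 470, 509, 514, 577, 582, 590, 601, 609, 617, 627, 631, 647, 651, 663, 694, 1718
Drop lowest 1 (470) and highest 1 (1718)
Remaining (n=14): Σ = 8512, mean = 8512/14 = 608.000

608.0 ms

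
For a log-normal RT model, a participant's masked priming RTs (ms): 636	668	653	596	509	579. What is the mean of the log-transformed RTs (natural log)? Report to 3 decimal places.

ln(RT): 6.4552, 6.5043, 6.4816, 6.3902, 6.2324, 6.3613
Σ ln(RT) = 38.4251
Mean = 38.4251/6 = 6.40418

6.404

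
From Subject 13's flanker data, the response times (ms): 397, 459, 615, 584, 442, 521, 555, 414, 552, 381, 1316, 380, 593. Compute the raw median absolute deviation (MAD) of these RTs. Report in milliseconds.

Sorted: 380, 381, 397, 414, 442, 459, 521, 552, 555, 584, 593, 615, 1316 → median = 521
|x − 521|: 124, 62, 94, 63, 79, 0, 34, 107, 31, 140, 795, 141, 72
Sorted deviations: 0, 31, 34, 62, 63, 72, 79, 94, 107, 124, 140, 141, 795 → MAD = 79

79 ms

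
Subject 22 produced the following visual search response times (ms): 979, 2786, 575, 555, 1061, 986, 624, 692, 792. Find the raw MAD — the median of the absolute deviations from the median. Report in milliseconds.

194 ms

Sorted: 555, 575, 624, 692, 792, 979, 986, 1061, 2786 → median = 792
|x − 792|: 187, 1994, 217, 237, 269, 194, 168, 100, 0
Sorted deviations: 0, 100, 168, 187, 194, 217, 237, 269, 1994 → MAD = 194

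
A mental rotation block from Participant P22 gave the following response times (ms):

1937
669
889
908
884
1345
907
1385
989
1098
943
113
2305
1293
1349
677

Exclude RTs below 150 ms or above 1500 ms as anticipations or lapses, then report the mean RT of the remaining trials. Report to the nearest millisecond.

1026 ms

Excluded: 113, 1937, 2305
Retained (n=13): Σ = 13336
Mean = 13336/13 = 1025.8462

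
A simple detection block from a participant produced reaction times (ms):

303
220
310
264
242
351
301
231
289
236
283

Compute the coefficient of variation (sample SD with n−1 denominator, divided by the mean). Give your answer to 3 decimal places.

0.147

n = 11, Σ = 3030, M = 275.4545
Σ(x−M)² = 16410.727; s = √(16410.727/10) = 40.5102
CV = 40.5102 / 275.4545 = 0.14707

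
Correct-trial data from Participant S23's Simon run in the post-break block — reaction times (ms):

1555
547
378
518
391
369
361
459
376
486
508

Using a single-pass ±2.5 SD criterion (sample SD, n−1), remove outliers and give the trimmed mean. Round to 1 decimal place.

n = 11, ΣRT = 5948, M = 540.727
Σ(x−M)² = 1177876.18; s = √(1177876.18/10) = 343.202
Cutoffs: 540.727 ± 2.5·343.202 → [-317.3, 1398.7]
Outside: 1555 → excluded.
Retained (n=10): Σ = 4393, mean = 4393/10 = 439.300

439.3 ms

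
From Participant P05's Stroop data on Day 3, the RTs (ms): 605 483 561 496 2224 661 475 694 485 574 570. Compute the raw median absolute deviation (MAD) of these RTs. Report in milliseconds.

Sorted: 475, 483, 485, 496, 561, 570, 574, 605, 661, 694, 2224 → median = 570
|x − 570|: 35, 87, 9, 74, 1654, 91, 95, 124, 85, 4, 0
Sorted deviations: 0, 4, 9, 35, 74, 85, 87, 91, 95, 124, 1654 → MAD = 85

85 ms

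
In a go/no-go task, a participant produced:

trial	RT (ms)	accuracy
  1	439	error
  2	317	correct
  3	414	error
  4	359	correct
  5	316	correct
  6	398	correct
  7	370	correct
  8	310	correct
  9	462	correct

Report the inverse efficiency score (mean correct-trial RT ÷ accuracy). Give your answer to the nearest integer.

Correct trials (n=7): 317, 359, 316, 398, 370, 310, 462
Mean correct RT = 2532/7 = 361.7143 ms
Proportion correct = 7/9
IES = 361.7143 / (7/9) = 465.061 ms

465 ms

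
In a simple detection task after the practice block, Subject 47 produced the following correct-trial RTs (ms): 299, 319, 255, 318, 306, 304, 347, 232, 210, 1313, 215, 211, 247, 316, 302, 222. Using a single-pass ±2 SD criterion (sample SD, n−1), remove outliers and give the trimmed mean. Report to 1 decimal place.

273.5 ms

n = 16, ΣRT = 5416, M = 338.500
Σ(x−M)² = 1044448.00; s = √(1044448.00/15) = 263.875
Cutoffs: 338.500 ± 2·263.875 → [-189.2, 866.2]
Outside: 1313 → excluded.
Retained (n=15): Σ = 4103, mean = 4103/15 = 273.533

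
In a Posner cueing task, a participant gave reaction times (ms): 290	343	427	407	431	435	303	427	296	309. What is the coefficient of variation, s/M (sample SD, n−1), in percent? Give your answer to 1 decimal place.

17.4%

n = 10, Σ = 3668, M = 366.8000
Σ(x−M)² = 36525.600; s = √(36525.600/9) = 63.7056
CV = 63.7056 / 366.8000 = 0.17368 = 17.368%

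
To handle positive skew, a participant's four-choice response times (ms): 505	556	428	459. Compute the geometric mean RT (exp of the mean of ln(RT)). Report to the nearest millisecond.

485 ms

ln(RT): 6.2246, 6.3208, 6.0591, 6.1291
Mean ln(RT) = 24.7335/4 = 6.18338
Geometric mean = exp(6.18338) = 484.62 ms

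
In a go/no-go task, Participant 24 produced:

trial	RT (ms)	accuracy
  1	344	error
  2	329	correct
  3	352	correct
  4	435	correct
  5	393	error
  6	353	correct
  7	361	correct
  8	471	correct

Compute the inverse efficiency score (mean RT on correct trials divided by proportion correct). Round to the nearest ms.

511 ms

Correct trials (n=6): 329, 352, 435, 353, 361, 471
Mean correct RT = 2301/6 = 383.5000 ms
Proportion correct = 6/8
IES = 383.5000 / (6/8) = 511.333 ms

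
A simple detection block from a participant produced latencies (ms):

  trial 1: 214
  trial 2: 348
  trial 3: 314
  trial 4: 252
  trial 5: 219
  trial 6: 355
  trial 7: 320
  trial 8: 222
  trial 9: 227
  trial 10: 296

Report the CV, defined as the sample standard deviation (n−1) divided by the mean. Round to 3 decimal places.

n = 10, Σ = 2767, M = 276.7000
Σ(x−M)² = 28186.100; s = √(28186.100/9) = 55.9624
CV = 55.9624 / 276.7000 = 0.20225

0.202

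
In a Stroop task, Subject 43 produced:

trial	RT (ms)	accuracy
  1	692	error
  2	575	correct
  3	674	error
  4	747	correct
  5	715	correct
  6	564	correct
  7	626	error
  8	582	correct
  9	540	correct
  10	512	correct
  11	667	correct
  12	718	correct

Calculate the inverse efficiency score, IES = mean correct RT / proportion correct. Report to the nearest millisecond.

833 ms

Correct trials (n=9): 575, 747, 715, 564, 582, 540, 512, 667, 718
Mean correct RT = 5620/9 = 624.4444 ms
Proportion correct = 9/12
IES = 624.4444 / (9/12) = 832.593 ms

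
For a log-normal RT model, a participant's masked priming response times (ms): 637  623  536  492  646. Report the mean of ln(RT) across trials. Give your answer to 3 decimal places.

6.369

ln(RT): 6.4568, 6.4345, 6.2841, 6.1985, 6.4708
Σ ln(RT) = 31.8447
Mean = 31.8447/5 = 6.36895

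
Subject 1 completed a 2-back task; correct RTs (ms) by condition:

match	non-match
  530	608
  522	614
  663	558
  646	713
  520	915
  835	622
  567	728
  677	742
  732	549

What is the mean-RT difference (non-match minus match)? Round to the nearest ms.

M(match) = 5692/9 = 632.444
M(non-match) = 6049/9 = 672.111
Difference = 672.111 − 632.444 = 39.667 ms

40 ms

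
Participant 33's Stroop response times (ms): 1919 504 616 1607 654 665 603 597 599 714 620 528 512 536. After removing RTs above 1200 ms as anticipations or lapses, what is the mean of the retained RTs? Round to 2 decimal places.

Excluded: 1607, 1919
Retained (n=12): Σ = 7148
Mean = 7148/12 = 595.6667

595.67 ms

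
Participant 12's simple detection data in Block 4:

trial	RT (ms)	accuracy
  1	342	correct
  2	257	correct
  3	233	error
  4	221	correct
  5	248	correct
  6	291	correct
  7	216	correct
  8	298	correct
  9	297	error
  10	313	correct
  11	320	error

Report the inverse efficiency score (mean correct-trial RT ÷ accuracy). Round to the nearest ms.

376 ms

Correct trials (n=8): 342, 257, 221, 248, 291, 216, 298, 313
Mean correct RT = 2186/8 = 273.2500 ms
Proportion correct = 8/11
IES = 273.2500 / (8/11) = 375.719 ms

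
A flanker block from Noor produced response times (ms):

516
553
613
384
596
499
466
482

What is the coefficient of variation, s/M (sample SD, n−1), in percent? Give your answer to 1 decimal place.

n = 8, Σ = 4109, M = 513.6250
Σ(x−M)² = 38501.875; s = √(38501.875/7) = 74.1638
CV = 74.1638 / 513.6250 = 0.14439 = 14.439%

14.4%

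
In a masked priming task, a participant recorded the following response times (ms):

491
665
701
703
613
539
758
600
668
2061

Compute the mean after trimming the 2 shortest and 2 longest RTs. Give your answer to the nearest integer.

Sorted: 491, 539, 600, 613, 665, 668, 701, 703, 758, 2061
Drop lowest 2 (491, 539) and highest 2 (758, 2061)
Remaining (n=6): Σ = 3950, mean = 3950/6 = 658.333

658 ms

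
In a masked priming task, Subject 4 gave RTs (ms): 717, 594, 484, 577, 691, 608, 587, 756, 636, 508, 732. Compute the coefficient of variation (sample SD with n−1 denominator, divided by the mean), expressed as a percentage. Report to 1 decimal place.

14.3%

n = 11, Σ = 6890, M = 626.3636
Σ(x−M)² = 80098.545; s = √(80098.545/10) = 89.4978
CV = 89.4978 / 626.3636 = 0.14288 = 14.288%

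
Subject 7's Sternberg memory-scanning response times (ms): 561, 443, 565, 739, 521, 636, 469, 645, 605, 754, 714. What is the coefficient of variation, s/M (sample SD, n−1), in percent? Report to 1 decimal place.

17.3%

n = 11, Σ = 6652, M = 604.7273
Σ(x−M)² = 109930.182; s = √(109930.182/10) = 104.8476
CV = 104.8476 / 604.7273 = 0.17338 = 17.338%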